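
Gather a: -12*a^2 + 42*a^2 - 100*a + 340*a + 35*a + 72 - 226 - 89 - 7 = 30*a^2 + 275*a - 250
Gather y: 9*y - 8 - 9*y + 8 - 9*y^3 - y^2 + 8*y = -9*y^3 - y^2 + 8*y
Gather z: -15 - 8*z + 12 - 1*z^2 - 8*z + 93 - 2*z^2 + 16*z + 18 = 108 - 3*z^2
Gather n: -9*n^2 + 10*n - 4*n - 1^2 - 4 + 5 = -9*n^2 + 6*n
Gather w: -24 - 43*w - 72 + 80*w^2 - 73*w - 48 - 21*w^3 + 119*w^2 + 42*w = -21*w^3 + 199*w^2 - 74*w - 144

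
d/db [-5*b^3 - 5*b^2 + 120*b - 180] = -15*b^2 - 10*b + 120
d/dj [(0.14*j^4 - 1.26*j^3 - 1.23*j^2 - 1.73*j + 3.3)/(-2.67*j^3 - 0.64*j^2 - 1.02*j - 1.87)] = (-0.3738*j^6 - 0.179199999999998*j^5 - 2.9061*j^4 - 7.715*j^3 + 33.649*j^2 + 8.8242*j + 6.6011)/(7.1289*j^6 + 3.4176*j^5 + 5.8564*j^4 + 11.2914*j^3 + 3.434*j^2 + 3.8148*j + 3.4969)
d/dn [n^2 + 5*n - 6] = 2*n + 5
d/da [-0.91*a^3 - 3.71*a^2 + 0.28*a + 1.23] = -2.73*a^2 - 7.42*a + 0.28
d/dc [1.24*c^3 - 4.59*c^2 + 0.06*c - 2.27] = 3.72*c^2 - 9.18*c + 0.06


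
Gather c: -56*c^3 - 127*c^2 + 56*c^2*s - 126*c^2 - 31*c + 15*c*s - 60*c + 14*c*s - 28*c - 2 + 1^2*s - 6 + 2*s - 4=-56*c^3 + c^2*(56*s - 253) + c*(29*s - 119) + 3*s - 12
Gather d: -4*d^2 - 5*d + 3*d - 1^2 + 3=-4*d^2 - 2*d + 2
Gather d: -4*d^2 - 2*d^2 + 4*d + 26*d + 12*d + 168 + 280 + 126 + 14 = -6*d^2 + 42*d + 588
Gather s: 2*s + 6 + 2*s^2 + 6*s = 2*s^2 + 8*s + 6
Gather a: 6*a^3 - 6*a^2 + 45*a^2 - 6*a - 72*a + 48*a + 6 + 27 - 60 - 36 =6*a^3 + 39*a^2 - 30*a - 63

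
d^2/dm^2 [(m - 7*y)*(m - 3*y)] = 2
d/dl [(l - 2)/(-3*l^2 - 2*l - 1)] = (3*l^2 - 12*l - 5)/(9*l^4 + 12*l^3 + 10*l^2 + 4*l + 1)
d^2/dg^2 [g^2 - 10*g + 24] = 2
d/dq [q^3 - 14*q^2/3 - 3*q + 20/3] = 3*q^2 - 28*q/3 - 3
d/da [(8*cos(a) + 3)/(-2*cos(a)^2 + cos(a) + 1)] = (16*sin(a)^2 - 12*cos(a) - 21)*sin(a)/(cos(a) - cos(2*a))^2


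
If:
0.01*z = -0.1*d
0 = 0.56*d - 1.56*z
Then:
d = 0.00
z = 0.00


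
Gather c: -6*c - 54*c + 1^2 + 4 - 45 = -60*c - 40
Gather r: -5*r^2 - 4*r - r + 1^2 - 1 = -5*r^2 - 5*r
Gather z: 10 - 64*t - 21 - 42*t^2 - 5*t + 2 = -42*t^2 - 69*t - 9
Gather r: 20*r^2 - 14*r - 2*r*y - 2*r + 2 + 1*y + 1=20*r^2 + r*(-2*y - 16) + y + 3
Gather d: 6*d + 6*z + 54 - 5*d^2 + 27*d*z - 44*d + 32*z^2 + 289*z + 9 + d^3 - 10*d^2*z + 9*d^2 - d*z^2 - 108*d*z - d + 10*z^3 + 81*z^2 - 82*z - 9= d^3 + d^2*(4 - 10*z) + d*(-z^2 - 81*z - 39) + 10*z^3 + 113*z^2 + 213*z + 54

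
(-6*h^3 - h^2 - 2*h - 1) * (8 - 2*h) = 12*h^4 - 46*h^3 - 4*h^2 - 14*h - 8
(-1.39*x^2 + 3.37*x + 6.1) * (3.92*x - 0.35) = -5.4488*x^3 + 13.6969*x^2 + 22.7325*x - 2.135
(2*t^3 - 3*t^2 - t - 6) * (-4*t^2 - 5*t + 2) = -8*t^5 + 2*t^4 + 23*t^3 + 23*t^2 + 28*t - 12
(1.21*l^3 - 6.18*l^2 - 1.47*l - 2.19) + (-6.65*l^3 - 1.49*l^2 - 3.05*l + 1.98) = -5.44*l^3 - 7.67*l^2 - 4.52*l - 0.21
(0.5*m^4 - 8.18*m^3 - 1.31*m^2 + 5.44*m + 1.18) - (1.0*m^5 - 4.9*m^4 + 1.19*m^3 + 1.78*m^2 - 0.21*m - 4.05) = -1.0*m^5 + 5.4*m^4 - 9.37*m^3 - 3.09*m^2 + 5.65*m + 5.23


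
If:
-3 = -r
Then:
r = 3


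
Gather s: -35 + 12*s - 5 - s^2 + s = -s^2 + 13*s - 40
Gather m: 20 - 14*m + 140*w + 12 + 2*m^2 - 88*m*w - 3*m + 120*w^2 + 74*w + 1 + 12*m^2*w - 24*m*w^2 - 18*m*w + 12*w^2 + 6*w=m^2*(12*w + 2) + m*(-24*w^2 - 106*w - 17) + 132*w^2 + 220*w + 33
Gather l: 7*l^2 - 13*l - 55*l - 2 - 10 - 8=7*l^2 - 68*l - 20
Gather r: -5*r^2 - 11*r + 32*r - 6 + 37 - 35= -5*r^2 + 21*r - 4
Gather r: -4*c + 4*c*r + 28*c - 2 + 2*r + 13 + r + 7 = 24*c + r*(4*c + 3) + 18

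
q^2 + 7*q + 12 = (q + 3)*(q + 4)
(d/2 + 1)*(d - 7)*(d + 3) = d^3/2 - d^2 - 29*d/2 - 21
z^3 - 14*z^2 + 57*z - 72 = (z - 8)*(z - 3)^2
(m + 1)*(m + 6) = m^2 + 7*m + 6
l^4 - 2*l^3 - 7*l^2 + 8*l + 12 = (l - 3)*(l - 2)*(l + 1)*(l + 2)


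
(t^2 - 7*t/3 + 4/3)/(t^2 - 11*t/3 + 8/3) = (3*t - 4)/(3*t - 8)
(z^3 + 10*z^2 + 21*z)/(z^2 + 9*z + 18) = z*(z + 7)/(z + 6)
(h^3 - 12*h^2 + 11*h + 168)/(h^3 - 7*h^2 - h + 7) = (h^2 - 5*h - 24)/(h^2 - 1)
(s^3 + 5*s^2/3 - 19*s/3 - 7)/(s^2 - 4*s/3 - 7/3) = s + 3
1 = 1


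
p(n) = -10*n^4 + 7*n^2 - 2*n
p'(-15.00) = 134788.00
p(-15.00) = -504645.00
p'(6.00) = -8558.00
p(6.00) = -12720.00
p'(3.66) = -1911.88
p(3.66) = -1707.97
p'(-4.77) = 4272.47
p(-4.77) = -5008.13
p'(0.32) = 1.17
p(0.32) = -0.03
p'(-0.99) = 22.95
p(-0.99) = -0.77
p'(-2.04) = 309.03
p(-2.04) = -139.98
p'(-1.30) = 67.68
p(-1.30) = -14.13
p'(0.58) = -1.68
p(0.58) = 0.06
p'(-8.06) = 20829.42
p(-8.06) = -41731.83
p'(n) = -40*n^3 + 14*n - 2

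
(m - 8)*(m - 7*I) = m^2 - 8*m - 7*I*m + 56*I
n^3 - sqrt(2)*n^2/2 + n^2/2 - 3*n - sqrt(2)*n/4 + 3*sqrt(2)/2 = (n - 3/2)*(n + 2)*(n - sqrt(2)/2)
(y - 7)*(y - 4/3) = y^2 - 25*y/3 + 28/3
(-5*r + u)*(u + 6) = -5*r*u - 30*r + u^2 + 6*u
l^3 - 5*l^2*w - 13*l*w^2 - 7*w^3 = (l - 7*w)*(l + w)^2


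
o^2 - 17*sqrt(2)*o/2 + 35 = (o - 5*sqrt(2))*(o - 7*sqrt(2)/2)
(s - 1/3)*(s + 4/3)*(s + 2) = s^3 + 3*s^2 + 14*s/9 - 8/9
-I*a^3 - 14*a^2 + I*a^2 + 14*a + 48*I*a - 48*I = (a - 8*I)*(a - 6*I)*(-I*a + I)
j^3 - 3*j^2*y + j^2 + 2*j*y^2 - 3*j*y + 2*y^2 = (j + 1)*(j - 2*y)*(j - y)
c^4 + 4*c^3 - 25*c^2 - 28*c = c*(c - 4)*(c + 1)*(c + 7)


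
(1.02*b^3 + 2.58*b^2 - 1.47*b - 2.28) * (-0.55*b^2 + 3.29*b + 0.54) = -0.561*b^5 + 1.9368*b^4 + 9.8475*b^3 - 2.1891*b^2 - 8.295*b - 1.2312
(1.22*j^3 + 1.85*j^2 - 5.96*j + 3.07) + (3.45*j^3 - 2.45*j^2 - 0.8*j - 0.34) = 4.67*j^3 - 0.6*j^2 - 6.76*j + 2.73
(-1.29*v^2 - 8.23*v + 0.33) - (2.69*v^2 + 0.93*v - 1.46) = -3.98*v^2 - 9.16*v + 1.79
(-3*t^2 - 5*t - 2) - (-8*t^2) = 5*t^2 - 5*t - 2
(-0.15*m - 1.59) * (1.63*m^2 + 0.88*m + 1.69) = -0.2445*m^3 - 2.7237*m^2 - 1.6527*m - 2.6871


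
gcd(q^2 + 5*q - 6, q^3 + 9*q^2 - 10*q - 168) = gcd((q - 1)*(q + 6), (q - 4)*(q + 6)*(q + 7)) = q + 6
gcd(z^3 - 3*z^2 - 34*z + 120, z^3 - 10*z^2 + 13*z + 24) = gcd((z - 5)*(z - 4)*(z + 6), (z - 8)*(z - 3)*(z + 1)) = 1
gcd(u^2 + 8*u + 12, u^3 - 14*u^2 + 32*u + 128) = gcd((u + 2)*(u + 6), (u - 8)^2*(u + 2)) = u + 2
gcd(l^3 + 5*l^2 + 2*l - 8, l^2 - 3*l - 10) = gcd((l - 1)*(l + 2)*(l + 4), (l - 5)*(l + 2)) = l + 2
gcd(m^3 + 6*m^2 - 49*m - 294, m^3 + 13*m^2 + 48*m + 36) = m + 6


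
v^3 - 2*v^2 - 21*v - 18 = (v - 6)*(v + 1)*(v + 3)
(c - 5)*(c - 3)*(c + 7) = c^3 - c^2 - 41*c + 105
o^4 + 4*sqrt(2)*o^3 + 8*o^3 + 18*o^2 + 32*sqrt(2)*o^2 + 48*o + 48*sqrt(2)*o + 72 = (o + 2)*(o + 6)*(o + sqrt(2))*(o + 3*sqrt(2))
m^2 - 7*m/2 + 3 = (m - 2)*(m - 3/2)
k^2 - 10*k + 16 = (k - 8)*(k - 2)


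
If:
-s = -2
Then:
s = 2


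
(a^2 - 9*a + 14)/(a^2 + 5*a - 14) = (a - 7)/(a + 7)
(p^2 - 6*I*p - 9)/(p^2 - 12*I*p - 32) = (-p^2 + 6*I*p + 9)/(-p^2 + 12*I*p + 32)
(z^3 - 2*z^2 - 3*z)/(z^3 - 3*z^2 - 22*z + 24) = z*(z^2 - 2*z - 3)/(z^3 - 3*z^2 - 22*z + 24)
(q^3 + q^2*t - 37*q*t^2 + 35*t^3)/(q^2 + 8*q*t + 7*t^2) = (q^2 - 6*q*t + 5*t^2)/(q + t)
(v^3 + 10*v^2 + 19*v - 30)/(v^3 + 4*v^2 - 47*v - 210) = (v - 1)/(v - 7)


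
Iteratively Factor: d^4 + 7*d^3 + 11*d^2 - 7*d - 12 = (d + 3)*(d^3 + 4*d^2 - d - 4) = (d + 3)*(d + 4)*(d^2 - 1) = (d - 1)*(d + 3)*(d + 4)*(d + 1)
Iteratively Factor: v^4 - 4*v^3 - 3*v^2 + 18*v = (v + 2)*(v^3 - 6*v^2 + 9*v) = v*(v + 2)*(v^2 - 6*v + 9) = v*(v - 3)*(v + 2)*(v - 3)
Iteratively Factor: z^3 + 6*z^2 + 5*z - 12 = (z + 3)*(z^2 + 3*z - 4) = (z + 3)*(z + 4)*(z - 1)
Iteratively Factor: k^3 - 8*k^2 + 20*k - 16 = (k - 2)*(k^2 - 6*k + 8) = (k - 2)^2*(k - 4)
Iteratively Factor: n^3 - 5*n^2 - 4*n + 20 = (n + 2)*(n^2 - 7*n + 10) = (n - 2)*(n + 2)*(n - 5)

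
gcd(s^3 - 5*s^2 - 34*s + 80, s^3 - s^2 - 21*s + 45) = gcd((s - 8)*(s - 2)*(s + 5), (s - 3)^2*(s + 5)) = s + 5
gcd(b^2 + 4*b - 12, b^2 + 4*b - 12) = b^2 + 4*b - 12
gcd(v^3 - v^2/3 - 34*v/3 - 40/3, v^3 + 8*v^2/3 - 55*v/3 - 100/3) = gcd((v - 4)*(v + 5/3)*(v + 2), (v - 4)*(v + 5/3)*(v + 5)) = v^2 - 7*v/3 - 20/3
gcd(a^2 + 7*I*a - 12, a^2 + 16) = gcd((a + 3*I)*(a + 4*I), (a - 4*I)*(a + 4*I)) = a + 4*I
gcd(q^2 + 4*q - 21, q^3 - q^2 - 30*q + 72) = q - 3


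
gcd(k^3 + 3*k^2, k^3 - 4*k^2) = k^2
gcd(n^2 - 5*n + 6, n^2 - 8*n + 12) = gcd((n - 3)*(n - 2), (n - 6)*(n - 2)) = n - 2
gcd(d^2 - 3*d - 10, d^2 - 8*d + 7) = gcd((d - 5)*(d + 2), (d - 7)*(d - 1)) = 1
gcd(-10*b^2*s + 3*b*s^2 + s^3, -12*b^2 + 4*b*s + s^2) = -2*b + s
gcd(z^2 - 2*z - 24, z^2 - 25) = 1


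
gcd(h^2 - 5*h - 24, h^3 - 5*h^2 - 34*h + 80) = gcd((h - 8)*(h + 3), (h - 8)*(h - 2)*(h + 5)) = h - 8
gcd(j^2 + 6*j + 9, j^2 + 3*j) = j + 3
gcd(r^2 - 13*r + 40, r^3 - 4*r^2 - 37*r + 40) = r - 8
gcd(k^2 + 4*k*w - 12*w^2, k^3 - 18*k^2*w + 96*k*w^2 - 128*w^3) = -k + 2*w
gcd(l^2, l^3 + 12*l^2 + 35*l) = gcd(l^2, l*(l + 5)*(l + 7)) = l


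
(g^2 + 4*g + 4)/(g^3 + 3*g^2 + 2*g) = (g + 2)/(g*(g + 1))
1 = 1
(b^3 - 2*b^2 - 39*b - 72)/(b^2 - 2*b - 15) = (b^2 - 5*b - 24)/(b - 5)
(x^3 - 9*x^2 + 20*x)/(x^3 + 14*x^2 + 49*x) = (x^2 - 9*x + 20)/(x^2 + 14*x + 49)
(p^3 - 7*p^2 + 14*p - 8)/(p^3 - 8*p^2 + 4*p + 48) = (p^2 - 3*p + 2)/(p^2 - 4*p - 12)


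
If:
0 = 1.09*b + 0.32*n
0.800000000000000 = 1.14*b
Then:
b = 0.70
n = -2.39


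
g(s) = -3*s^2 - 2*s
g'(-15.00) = 88.00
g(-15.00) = -645.00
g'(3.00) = -20.00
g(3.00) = -33.00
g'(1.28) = -9.68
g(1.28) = -7.48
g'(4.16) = -26.96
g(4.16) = -60.24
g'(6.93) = -43.58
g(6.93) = -157.93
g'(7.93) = -49.58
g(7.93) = -204.51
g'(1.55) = -11.30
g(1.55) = -10.31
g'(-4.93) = 27.58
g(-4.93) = -63.05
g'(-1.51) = 7.06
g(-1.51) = -3.82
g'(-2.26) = 11.56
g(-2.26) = -10.80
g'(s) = -6*s - 2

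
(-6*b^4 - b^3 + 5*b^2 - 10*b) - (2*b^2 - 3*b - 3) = -6*b^4 - b^3 + 3*b^2 - 7*b + 3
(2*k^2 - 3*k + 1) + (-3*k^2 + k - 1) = -k^2 - 2*k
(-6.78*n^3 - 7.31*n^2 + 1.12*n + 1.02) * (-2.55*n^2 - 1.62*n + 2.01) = 17.289*n^5 + 29.6241*n^4 - 4.6416*n^3 - 19.1085*n^2 + 0.5988*n + 2.0502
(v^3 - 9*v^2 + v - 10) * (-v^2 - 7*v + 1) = -v^5 + 2*v^4 + 63*v^3 - 6*v^2 + 71*v - 10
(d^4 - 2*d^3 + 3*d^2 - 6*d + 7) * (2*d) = 2*d^5 - 4*d^4 + 6*d^3 - 12*d^2 + 14*d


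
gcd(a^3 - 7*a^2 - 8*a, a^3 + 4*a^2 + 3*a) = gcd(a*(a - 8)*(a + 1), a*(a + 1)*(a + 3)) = a^2 + a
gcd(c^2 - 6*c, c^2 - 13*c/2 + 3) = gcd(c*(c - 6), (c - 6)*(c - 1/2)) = c - 6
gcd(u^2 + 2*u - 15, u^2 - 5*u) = 1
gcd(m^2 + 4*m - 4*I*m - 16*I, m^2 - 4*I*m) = m - 4*I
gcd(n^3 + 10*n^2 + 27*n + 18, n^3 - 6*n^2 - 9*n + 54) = n + 3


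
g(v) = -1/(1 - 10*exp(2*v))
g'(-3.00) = -0.05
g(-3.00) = -1.03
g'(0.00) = -0.25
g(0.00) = 0.11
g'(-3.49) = -0.02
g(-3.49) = -1.01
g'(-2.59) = -0.13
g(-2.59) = -1.06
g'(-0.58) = -1.38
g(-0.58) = 0.47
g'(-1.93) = -0.68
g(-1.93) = -1.27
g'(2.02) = -0.00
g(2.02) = 0.00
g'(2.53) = -0.00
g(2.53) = 0.00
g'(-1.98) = -0.58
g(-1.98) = -1.24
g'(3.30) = -0.00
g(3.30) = 0.00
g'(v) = -20*exp(2*v)/(1 - 10*exp(2*v))^2 = -20*exp(2*v)/(10*exp(2*v) - 1)^2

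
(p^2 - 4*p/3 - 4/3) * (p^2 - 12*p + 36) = p^4 - 40*p^3/3 + 152*p^2/3 - 32*p - 48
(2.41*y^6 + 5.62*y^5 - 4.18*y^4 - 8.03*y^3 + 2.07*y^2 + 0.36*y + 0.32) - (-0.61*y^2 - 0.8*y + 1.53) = 2.41*y^6 + 5.62*y^5 - 4.18*y^4 - 8.03*y^3 + 2.68*y^2 + 1.16*y - 1.21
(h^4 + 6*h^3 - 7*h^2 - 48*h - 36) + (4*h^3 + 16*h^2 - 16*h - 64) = h^4 + 10*h^3 + 9*h^2 - 64*h - 100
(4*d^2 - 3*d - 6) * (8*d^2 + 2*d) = 32*d^4 - 16*d^3 - 54*d^2 - 12*d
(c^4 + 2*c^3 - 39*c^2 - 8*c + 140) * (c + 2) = c^5 + 4*c^4 - 35*c^3 - 86*c^2 + 124*c + 280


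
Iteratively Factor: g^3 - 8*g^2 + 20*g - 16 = (g - 2)*(g^2 - 6*g + 8) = (g - 2)^2*(g - 4)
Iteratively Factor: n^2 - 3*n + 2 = (n - 2)*(n - 1)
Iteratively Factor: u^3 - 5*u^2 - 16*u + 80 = (u + 4)*(u^2 - 9*u + 20) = (u - 5)*(u + 4)*(u - 4)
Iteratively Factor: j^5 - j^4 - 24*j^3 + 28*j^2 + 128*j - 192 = (j - 4)*(j^4 + 3*j^3 - 12*j^2 - 20*j + 48) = (j - 4)*(j - 2)*(j^3 + 5*j^2 - 2*j - 24) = (j - 4)*(j - 2)*(j + 3)*(j^2 + 2*j - 8) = (j - 4)*(j - 2)^2*(j + 3)*(j + 4)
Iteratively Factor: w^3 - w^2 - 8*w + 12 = (w - 2)*(w^2 + w - 6) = (w - 2)^2*(w + 3)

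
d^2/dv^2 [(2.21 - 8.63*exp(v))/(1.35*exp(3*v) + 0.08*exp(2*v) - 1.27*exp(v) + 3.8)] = (-62.9127000000001*exp(6*v) + 33.453405*exp(5*v) - 56.614292*exp(4*v) + 567.136378*exp(3*v) - 86.968188*exp(2*v) - 40.771231*exp(v) - 113.95174)*exp(v)/(2.460375*exp(9*v) + 0.4374*exp(8*v) - 6.917805*exp(7*v) + 19.954052*exp(6*v) + 8.970261*exp(5*v) - 38.630544*exp(4*v) + 54.117137*exp(3*v) + 21.85266*exp(2*v) - 55.0164*exp(v) + 54.872)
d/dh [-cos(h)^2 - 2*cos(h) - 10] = 2*(cos(h) + 1)*sin(h)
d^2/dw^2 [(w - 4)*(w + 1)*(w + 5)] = 6*w + 4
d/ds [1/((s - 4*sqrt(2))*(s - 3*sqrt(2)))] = (-2*s + 7*sqrt(2))/(s^4 - 14*sqrt(2)*s^3 + 146*s^2 - 336*sqrt(2)*s + 576)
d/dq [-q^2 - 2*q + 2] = -2*q - 2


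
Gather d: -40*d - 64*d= -104*d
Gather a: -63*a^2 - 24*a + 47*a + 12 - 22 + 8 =-63*a^2 + 23*a - 2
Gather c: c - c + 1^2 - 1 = 0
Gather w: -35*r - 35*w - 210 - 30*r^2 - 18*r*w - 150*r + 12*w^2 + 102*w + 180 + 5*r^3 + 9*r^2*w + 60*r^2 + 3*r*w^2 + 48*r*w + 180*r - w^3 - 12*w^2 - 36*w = 5*r^3 + 30*r^2 + 3*r*w^2 - 5*r - w^3 + w*(9*r^2 + 30*r + 31) - 30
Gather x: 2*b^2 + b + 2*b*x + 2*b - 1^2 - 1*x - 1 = 2*b^2 + 3*b + x*(2*b - 1) - 2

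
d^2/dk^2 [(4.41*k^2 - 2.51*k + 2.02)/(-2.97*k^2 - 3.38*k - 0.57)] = (132.82137*k^3 - 62.115174*k^2 - 147.162906*k - 51.85241)/(26.198073*k^6 + 89.443926*k^5 + 116.875143*k^4 + 72.946484*k^3 + 22.430583*k^2 + 3.294486*k + 0.185193)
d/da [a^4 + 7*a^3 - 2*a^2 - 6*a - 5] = 4*a^3 + 21*a^2 - 4*a - 6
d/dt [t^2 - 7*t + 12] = 2*t - 7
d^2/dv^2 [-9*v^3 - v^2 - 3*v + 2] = -54*v - 2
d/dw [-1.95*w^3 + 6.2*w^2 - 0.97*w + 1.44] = -5.85*w^2 + 12.4*w - 0.97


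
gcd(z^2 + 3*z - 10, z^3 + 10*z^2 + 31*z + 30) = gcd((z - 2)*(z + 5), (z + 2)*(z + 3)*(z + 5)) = z + 5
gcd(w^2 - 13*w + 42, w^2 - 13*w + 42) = w^2 - 13*w + 42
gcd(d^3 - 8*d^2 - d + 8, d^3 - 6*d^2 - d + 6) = d^2 - 1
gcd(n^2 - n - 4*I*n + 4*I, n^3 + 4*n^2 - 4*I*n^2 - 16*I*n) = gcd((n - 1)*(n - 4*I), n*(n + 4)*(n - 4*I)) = n - 4*I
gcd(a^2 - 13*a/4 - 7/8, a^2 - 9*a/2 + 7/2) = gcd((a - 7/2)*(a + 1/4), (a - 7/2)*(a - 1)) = a - 7/2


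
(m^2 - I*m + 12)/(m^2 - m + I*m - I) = (m^2 - I*m + 12)/(m^2 - m + I*m - I)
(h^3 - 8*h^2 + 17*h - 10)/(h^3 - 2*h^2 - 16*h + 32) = (h^2 - 6*h + 5)/(h^2 - 16)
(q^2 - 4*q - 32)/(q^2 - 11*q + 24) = (q + 4)/(q - 3)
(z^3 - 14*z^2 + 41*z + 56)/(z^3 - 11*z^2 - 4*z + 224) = (z + 1)/(z + 4)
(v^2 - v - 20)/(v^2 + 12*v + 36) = (v^2 - v - 20)/(v^2 + 12*v + 36)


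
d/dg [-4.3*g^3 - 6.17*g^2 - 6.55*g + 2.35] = -12.9*g^2 - 12.34*g - 6.55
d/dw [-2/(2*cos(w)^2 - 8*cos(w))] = 2*(2 - cos(w))*sin(w)/((cos(w) - 4)^2*cos(w)^2)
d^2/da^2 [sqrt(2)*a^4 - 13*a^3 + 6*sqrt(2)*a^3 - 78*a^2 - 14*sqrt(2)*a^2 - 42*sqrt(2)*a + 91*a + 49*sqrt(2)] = 12*sqrt(2)*a^2 - 78*a + 36*sqrt(2)*a - 156 - 28*sqrt(2)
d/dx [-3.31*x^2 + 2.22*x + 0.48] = 2.22 - 6.62*x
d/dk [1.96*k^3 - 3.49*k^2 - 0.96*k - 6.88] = 5.88*k^2 - 6.98*k - 0.96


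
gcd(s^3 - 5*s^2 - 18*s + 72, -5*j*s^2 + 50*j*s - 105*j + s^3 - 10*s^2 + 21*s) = s - 3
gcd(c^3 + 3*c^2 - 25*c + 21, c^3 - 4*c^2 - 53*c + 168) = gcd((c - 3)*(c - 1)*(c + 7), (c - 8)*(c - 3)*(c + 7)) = c^2 + 4*c - 21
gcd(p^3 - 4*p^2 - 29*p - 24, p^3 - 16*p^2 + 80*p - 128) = p - 8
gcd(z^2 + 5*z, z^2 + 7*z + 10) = z + 5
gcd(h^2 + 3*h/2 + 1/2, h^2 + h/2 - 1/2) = h + 1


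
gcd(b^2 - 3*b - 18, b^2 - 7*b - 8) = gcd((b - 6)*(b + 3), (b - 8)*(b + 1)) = 1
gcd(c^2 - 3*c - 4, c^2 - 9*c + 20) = c - 4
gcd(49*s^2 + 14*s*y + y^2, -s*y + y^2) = 1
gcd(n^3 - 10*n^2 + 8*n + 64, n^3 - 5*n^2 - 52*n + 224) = n^2 - 12*n + 32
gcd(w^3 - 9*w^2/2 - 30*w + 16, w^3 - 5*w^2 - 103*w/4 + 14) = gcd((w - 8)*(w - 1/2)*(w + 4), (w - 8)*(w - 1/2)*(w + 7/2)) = w^2 - 17*w/2 + 4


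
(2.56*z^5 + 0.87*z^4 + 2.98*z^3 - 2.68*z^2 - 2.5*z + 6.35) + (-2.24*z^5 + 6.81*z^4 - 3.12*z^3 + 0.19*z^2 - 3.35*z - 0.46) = 0.32*z^5 + 7.68*z^4 - 0.14*z^3 - 2.49*z^2 - 5.85*z + 5.89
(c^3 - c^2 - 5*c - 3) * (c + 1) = c^4 - 6*c^2 - 8*c - 3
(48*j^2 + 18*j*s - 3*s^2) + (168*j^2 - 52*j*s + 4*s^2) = 216*j^2 - 34*j*s + s^2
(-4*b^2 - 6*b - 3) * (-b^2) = 4*b^4 + 6*b^3 + 3*b^2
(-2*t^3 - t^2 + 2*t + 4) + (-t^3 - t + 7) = -3*t^3 - t^2 + t + 11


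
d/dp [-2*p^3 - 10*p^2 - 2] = 2*p*(-3*p - 10)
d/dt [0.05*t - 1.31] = 0.0500000000000000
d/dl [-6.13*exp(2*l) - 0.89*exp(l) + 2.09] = (-12.26*exp(l) - 0.89)*exp(l)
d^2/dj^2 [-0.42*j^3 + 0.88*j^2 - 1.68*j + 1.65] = 1.76 - 2.52*j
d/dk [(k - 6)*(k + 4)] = 2*k - 2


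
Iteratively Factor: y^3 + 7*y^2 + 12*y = (y + 3)*(y^2 + 4*y) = y*(y + 3)*(y + 4)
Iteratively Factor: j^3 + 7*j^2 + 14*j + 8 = (j + 2)*(j^2 + 5*j + 4) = (j + 1)*(j + 2)*(j + 4)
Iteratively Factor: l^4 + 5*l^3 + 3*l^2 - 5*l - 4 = (l + 4)*(l^3 + l^2 - l - 1) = (l + 1)*(l + 4)*(l^2 - 1) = (l + 1)^2*(l + 4)*(l - 1)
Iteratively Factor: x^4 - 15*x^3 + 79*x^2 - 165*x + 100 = (x - 1)*(x^3 - 14*x^2 + 65*x - 100) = (x - 4)*(x - 1)*(x^2 - 10*x + 25) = (x - 5)*(x - 4)*(x - 1)*(x - 5)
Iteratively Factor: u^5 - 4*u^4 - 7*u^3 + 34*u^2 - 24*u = (u - 1)*(u^4 - 3*u^3 - 10*u^2 + 24*u) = u*(u - 1)*(u^3 - 3*u^2 - 10*u + 24) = u*(u - 2)*(u - 1)*(u^2 - u - 12) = u*(u - 2)*(u - 1)*(u + 3)*(u - 4)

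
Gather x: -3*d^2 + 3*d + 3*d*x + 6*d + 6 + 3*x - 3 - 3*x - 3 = -3*d^2 + 3*d*x + 9*d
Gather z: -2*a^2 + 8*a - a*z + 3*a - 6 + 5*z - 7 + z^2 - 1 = -2*a^2 + 11*a + z^2 + z*(5 - a) - 14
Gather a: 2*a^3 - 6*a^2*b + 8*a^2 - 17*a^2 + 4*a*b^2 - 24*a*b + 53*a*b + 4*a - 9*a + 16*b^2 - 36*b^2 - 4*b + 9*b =2*a^3 + a^2*(-6*b - 9) + a*(4*b^2 + 29*b - 5) - 20*b^2 + 5*b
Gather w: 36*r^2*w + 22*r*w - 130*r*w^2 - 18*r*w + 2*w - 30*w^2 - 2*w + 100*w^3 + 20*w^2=100*w^3 + w^2*(-130*r - 10) + w*(36*r^2 + 4*r)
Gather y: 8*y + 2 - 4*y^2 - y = -4*y^2 + 7*y + 2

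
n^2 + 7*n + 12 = (n + 3)*(n + 4)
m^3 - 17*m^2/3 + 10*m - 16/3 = (m - 8/3)*(m - 2)*(m - 1)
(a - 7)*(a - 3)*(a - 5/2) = a^3 - 25*a^2/2 + 46*a - 105/2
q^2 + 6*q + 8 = (q + 2)*(q + 4)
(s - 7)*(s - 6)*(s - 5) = s^3 - 18*s^2 + 107*s - 210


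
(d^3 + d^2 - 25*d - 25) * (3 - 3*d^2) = -3*d^5 - 3*d^4 + 78*d^3 + 78*d^2 - 75*d - 75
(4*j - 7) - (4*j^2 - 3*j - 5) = -4*j^2 + 7*j - 2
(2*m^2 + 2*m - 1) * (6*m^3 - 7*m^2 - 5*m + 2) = 12*m^5 - 2*m^4 - 30*m^3 + m^2 + 9*m - 2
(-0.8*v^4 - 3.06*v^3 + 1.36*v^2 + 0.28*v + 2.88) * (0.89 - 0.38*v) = 0.304*v^5 + 0.4508*v^4 - 3.2402*v^3 + 1.104*v^2 - 0.8452*v + 2.5632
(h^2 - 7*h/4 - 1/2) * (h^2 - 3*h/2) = h^4 - 13*h^3/4 + 17*h^2/8 + 3*h/4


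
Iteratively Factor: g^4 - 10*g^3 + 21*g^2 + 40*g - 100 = (g - 5)*(g^3 - 5*g^2 - 4*g + 20) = (g - 5)*(g + 2)*(g^2 - 7*g + 10) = (g - 5)^2*(g + 2)*(g - 2)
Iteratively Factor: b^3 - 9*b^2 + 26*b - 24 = (b - 2)*(b^2 - 7*b + 12) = (b - 4)*(b - 2)*(b - 3)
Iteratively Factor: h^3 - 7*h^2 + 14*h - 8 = (h - 2)*(h^2 - 5*h + 4) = (h - 4)*(h - 2)*(h - 1)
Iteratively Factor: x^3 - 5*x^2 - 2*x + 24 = (x - 3)*(x^2 - 2*x - 8) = (x - 3)*(x + 2)*(x - 4)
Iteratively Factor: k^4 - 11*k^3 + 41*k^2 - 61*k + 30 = (k - 5)*(k^3 - 6*k^2 + 11*k - 6) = (k - 5)*(k - 2)*(k^2 - 4*k + 3) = (k - 5)*(k - 2)*(k - 1)*(k - 3)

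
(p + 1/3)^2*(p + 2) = p^3 + 8*p^2/3 + 13*p/9 + 2/9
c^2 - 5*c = c*(c - 5)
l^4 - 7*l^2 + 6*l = l*(l - 2)*(l - 1)*(l + 3)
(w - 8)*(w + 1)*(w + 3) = w^3 - 4*w^2 - 29*w - 24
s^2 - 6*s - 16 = (s - 8)*(s + 2)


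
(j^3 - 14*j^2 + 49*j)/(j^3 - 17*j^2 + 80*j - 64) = j*(j^2 - 14*j + 49)/(j^3 - 17*j^2 + 80*j - 64)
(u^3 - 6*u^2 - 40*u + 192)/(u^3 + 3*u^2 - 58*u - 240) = (u - 4)/(u + 5)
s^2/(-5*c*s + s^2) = s/(-5*c + s)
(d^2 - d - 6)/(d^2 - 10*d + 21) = (d + 2)/(d - 7)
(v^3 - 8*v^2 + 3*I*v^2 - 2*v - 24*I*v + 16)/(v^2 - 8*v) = v + 3*I - 2/v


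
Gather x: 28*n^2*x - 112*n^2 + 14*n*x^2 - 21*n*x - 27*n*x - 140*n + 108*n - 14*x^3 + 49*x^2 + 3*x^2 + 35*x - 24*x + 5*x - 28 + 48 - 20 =-112*n^2 - 32*n - 14*x^3 + x^2*(14*n + 52) + x*(28*n^2 - 48*n + 16)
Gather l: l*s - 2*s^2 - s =l*s - 2*s^2 - s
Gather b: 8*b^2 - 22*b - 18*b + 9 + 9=8*b^2 - 40*b + 18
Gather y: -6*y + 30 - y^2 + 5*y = -y^2 - y + 30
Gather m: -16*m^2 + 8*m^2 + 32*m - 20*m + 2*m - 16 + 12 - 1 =-8*m^2 + 14*m - 5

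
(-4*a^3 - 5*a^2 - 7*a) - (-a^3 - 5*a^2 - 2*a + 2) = -3*a^3 - 5*a - 2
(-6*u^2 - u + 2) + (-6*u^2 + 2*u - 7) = -12*u^2 + u - 5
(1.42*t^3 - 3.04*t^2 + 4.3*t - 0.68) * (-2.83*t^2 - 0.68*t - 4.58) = -4.0186*t^5 + 7.6376*t^4 - 16.6054*t^3 + 12.9236*t^2 - 19.2316*t + 3.1144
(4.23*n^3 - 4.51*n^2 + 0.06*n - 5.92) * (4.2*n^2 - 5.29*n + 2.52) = 17.766*n^5 - 41.3187*n^4 + 34.7695*n^3 - 36.5466*n^2 + 31.468*n - 14.9184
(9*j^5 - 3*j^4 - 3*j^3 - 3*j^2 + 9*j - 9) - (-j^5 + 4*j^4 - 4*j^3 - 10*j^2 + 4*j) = 10*j^5 - 7*j^4 + j^3 + 7*j^2 + 5*j - 9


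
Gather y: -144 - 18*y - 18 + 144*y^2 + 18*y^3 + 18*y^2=18*y^3 + 162*y^2 - 18*y - 162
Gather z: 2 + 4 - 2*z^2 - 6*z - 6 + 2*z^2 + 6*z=0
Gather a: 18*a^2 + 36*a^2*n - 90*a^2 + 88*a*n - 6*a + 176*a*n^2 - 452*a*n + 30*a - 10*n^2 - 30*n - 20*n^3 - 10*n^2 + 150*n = a^2*(36*n - 72) + a*(176*n^2 - 364*n + 24) - 20*n^3 - 20*n^2 + 120*n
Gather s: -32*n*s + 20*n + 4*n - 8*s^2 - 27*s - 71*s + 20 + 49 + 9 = 24*n - 8*s^2 + s*(-32*n - 98) + 78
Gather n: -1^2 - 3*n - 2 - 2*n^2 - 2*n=-2*n^2 - 5*n - 3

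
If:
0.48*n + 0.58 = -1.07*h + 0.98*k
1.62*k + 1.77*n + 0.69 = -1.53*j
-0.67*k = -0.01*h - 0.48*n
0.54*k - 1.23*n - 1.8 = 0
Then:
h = -1.00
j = 3.67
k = -1.55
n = -2.14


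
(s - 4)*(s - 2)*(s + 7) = s^3 + s^2 - 34*s + 56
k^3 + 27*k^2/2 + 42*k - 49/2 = (k - 1/2)*(k + 7)^2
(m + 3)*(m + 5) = m^2 + 8*m + 15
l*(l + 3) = l^2 + 3*l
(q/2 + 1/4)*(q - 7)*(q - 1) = q^3/2 - 15*q^2/4 + 3*q/2 + 7/4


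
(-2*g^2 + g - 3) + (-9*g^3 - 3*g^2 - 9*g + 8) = -9*g^3 - 5*g^2 - 8*g + 5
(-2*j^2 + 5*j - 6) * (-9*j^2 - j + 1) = 18*j^4 - 43*j^3 + 47*j^2 + 11*j - 6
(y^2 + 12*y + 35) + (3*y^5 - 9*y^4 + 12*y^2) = 3*y^5 - 9*y^4 + 13*y^2 + 12*y + 35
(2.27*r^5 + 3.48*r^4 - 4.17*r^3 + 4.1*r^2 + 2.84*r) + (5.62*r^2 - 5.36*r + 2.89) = 2.27*r^5 + 3.48*r^4 - 4.17*r^3 + 9.72*r^2 - 2.52*r + 2.89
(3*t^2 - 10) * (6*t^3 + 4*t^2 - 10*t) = 18*t^5 + 12*t^4 - 90*t^3 - 40*t^2 + 100*t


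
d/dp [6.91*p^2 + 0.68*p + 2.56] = 13.82*p + 0.68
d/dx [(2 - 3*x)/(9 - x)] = -25/(x - 9)^2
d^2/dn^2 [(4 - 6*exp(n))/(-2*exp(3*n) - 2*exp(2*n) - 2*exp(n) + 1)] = (96*exp(6*n) - 72*exp(5*n) - 248*exp(4*n) + 36*exp(3*n) - 48*exp(2*n) - 36*exp(n) - 2)*exp(n)/(8*exp(9*n) + 24*exp(8*n) + 48*exp(7*n) + 44*exp(6*n) + 24*exp(5*n) - 12*exp(4*n) - 10*exp(3*n) - 6*exp(2*n) + 6*exp(n) - 1)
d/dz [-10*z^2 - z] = -20*z - 1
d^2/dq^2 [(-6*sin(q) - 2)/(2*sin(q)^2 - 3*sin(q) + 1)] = 4*(6*(1 - cos(q)^2)^2 - 23*sin(q)*cos(q)^2 + 16*cos(q)^2)/((sin(q) - 1)^2*(2*sin(q) - 1)^3)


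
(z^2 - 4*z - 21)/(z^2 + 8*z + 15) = (z - 7)/(z + 5)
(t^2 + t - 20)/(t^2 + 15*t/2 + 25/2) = 2*(t - 4)/(2*t + 5)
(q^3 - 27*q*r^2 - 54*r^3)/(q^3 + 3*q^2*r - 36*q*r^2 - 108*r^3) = (q + 3*r)/(q + 6*r)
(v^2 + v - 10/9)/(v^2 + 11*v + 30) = (v^2 + v - 10/9)/(v^2 + 11*v + 30)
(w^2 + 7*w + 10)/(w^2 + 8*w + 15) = (w + 2)/(w + 3)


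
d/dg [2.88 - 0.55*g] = -0.550000000000000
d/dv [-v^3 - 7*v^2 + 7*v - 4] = -3*v^2 - 14*v + 7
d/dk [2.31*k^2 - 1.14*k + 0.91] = 4.62*k - 1.14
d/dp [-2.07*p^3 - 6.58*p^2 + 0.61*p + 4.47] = -6.21*p^2 - 13.16*p + 0.61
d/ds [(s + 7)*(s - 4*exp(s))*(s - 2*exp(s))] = -6*s^2*exp(s) + 3*s^2 + 16*s*exp(2*s) - 54*s*exp(s) + 14*s + 120*exp(2*s) - 42*exp(s)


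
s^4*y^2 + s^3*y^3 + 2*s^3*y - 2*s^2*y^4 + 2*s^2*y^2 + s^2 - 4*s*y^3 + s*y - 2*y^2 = (s - y)*(s + 2*y)*(s*y + 1)^2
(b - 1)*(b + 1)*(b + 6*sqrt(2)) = b^3 + 6*sqrt(2)*b^2 - b - 6*sqrt(2)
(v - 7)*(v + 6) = v^2 - v - 42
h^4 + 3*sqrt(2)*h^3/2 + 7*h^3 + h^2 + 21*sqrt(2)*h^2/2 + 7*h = h*(h + 7)*(h + sqrt(2)/2)*(h + sqrt(2))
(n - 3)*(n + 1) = n^2 - 2*n - 3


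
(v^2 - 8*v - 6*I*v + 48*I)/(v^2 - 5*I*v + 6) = (v - 8)/(v + I)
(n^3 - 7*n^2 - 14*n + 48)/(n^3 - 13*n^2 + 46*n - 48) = (n + 3)/(n - 3)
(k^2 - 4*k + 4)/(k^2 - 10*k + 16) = (k - 2)/(k - 8)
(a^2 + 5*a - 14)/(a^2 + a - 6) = (a + 7)/(a + 3)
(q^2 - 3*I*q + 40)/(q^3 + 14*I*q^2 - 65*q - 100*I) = (q - 8*I)/(q^2 + 9*I*q - 20)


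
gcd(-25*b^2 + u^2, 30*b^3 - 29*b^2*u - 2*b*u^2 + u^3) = 5*b + u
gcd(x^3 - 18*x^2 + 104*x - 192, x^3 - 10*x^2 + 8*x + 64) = x^2 - 12*x + 32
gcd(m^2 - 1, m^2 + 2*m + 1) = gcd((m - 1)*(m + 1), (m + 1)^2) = m + 1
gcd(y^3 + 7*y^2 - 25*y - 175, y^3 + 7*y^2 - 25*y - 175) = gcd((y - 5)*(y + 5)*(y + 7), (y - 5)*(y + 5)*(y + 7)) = y^3 + 7*y^2 - 25*y - 175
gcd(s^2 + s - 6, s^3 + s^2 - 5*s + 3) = s + 3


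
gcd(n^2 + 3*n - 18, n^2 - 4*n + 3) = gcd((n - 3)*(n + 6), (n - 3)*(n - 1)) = n - 3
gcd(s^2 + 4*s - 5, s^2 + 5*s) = s + 5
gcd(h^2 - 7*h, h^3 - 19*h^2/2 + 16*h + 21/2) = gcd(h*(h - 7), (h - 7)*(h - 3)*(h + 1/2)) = h - 7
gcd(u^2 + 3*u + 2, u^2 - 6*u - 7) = u + 1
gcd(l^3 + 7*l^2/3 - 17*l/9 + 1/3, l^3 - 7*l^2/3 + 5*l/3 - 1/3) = l - 1/3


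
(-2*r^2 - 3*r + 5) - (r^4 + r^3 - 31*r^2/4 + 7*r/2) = -r^4 - r^3 + 23*r^2/4 - 13*r/2 + 5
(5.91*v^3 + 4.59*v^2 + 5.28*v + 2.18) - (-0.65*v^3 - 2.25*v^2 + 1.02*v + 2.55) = 6.56*v^3 + 6.84*v^2 + 4.26*v - 0.37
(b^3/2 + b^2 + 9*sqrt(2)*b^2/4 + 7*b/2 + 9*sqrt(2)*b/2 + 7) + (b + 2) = b^3/2 + b^2 + 9*sqrt(2)*b^2/4 + 9*b/2 + 9*sqrt(2)*b/2 + 9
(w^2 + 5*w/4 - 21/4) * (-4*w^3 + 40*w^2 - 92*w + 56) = -4*w^5 + 35*w^4 - 21*w^3 - 269*w^2 + 553*w - 294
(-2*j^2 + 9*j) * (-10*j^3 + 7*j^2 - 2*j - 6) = 20*j^5 - 104*j^4 + 67*j^3 - 6*j^2 - 54*j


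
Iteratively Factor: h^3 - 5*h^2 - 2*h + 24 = (h - 3)*(h^2 - 2*h - 8) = (h - 4)*(h - 3)*(h + 2)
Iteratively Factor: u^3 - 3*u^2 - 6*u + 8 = (u - 1)*(u^2 - 2*u - 8) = (u - 4)*(u - 1)*(u + 2)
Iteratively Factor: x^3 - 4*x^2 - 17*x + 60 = (x - 5)*(x^2 + x - 12) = (x - 5)*(x + 4)*(x - 3)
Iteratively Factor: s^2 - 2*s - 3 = (s - 3)*(s + 1)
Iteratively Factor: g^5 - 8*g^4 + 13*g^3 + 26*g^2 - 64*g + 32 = (g - 4)*(g^4 - 4*g^3 - 3*g^2 + 14*g - 8) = (g - 4)^2*(g^3 - 3*g + 2) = (g - 4)^2*(g - 1)*(g^2 + g - 2) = (g - 4)^2*(g - 1)^2*(g + 2)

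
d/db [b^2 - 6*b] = 2*b - 6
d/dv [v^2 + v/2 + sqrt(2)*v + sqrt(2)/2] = 2*v + 1/2 + sqrt(2)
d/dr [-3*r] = -3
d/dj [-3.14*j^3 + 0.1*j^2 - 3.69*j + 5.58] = -9.42*j^2 + 0.2*j - 3.69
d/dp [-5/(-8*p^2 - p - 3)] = 5*(-16*p - 1)/(8*p^2 + p + 3)^2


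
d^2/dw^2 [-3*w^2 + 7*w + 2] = -6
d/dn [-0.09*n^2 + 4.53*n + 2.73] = 4.53 - 0.18*n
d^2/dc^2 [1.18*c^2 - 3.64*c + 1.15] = 2.36000000000000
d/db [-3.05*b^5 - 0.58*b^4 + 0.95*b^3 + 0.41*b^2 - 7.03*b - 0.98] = -15.25*b^4 - 2.32*b^3 + 2.85*b^2 + 0.82*b - 7.03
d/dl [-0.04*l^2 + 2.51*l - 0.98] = 2.51 - 0.08*l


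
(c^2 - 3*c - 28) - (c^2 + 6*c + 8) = -9*c - 36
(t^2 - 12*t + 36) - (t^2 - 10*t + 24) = 12 - 2*t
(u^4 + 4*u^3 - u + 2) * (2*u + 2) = 2*u^5 + 10*u^4 + 8*u^3 - 2*u^2 + 2*u + 4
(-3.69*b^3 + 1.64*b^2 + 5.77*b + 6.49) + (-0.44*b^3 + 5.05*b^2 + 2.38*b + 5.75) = -4.13*b^3 + 6.69*b^2 + 8.15*b + 12.24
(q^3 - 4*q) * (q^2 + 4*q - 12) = q^5 + 4*q^4 - 16*q^3 - 16*q^2 + 48*q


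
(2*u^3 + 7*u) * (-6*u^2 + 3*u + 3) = -12*u^5 + 6*u^4 - 36*u^3 + 21*u^2 + 21*u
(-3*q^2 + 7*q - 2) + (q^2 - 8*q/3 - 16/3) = -2*q^2 + 13*q/3 - 22/3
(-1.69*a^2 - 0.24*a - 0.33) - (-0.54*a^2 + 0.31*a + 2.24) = -1.15*a^2 - 0.55*a - 2.57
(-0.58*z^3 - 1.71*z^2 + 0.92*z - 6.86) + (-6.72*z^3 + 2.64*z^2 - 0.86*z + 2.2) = -7.3*z^3 + 0.93*z^2 + 0.0600000000000001*z - 4.66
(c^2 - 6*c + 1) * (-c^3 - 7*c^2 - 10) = -c^5 - c^4 + 41*c^3 - 17*c^2 + 60*c - 10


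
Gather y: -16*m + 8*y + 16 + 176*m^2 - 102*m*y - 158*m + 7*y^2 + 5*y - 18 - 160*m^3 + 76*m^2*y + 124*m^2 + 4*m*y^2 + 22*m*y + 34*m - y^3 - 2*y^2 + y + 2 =-160*m^3 + 300*m^2 - 140*m - y^3 + y^2*(4*m + 5) + y*(76*m^2 - 80*m + 14)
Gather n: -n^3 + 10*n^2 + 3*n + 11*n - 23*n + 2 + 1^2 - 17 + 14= -n^3 + 10*n^2 - 9*n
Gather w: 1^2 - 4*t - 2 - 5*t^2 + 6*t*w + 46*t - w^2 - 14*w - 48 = -5*t^2 + 42*t - w^2 + w*(6*t - 14) - 49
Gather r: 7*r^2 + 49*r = 7*r^2 + 49*r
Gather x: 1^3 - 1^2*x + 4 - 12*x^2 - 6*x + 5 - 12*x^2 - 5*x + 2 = -24*x^2 - 12*x + 12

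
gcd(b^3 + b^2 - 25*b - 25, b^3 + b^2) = b + 1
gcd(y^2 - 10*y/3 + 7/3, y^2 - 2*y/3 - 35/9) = y - 7/3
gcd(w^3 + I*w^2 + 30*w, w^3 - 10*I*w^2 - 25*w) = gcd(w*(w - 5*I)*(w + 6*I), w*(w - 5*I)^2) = w^2 - 5*I*w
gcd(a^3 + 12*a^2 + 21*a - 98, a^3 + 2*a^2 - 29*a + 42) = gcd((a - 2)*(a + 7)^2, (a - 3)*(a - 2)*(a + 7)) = a^2 + 5*a - 14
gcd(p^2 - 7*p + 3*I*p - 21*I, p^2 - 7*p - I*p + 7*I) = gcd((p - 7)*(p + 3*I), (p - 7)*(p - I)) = p - 7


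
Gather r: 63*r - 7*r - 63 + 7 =56*r - 56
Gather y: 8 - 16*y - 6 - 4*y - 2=-20*y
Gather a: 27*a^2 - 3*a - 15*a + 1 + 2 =27*a^2 - 18*a + 3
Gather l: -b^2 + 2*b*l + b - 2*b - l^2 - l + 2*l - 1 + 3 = -b^2 - b - l^2 + l*(2*b + 1) + 2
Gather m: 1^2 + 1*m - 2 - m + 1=0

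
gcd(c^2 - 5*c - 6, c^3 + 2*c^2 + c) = c + 1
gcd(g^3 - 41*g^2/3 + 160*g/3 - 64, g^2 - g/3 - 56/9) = g - 8/3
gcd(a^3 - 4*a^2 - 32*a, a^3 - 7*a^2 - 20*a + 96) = a^2 - 4*a - 32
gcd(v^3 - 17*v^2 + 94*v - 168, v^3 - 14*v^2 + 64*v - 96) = v^2 - 10*v + 24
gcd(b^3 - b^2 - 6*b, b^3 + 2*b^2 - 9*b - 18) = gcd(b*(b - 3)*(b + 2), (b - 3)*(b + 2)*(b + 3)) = b^2 - b - 6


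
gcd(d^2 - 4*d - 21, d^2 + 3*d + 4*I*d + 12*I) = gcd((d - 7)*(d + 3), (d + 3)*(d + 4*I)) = d + 3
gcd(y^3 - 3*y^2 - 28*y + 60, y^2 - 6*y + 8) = y - 2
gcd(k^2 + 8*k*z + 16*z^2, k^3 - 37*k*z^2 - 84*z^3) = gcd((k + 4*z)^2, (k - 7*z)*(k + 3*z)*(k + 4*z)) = k + 4*z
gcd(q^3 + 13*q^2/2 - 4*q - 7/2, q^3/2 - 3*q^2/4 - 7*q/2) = 1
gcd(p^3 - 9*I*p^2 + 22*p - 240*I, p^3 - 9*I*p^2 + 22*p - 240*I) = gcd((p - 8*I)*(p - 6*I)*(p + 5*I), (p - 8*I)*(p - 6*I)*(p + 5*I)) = p^3 - 9*I*p^2 + 22*p - 240*I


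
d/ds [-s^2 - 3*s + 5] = -2*s - 3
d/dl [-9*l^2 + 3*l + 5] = 3 - 18*l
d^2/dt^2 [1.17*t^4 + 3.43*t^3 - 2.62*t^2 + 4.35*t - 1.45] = 14.04*t^2 + 20.58*t - 5.24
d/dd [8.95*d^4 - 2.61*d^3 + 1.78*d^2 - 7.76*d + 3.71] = 35.8*d^3 - 7.83*d^2 + 3.56*d - 7.76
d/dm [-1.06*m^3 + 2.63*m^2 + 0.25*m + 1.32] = -3.18*m^2 + 5.26*m + 0.25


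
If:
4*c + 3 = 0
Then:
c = -3/4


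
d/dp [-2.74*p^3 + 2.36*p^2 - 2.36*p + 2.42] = -8.22*p^2 + 4.72*p - 2.36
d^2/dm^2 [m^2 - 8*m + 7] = 2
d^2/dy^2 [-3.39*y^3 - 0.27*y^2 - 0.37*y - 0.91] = -20.34*y - 0.54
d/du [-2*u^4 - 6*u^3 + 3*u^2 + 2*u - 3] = -8*u^3 - 18*u^2 + 6*u + 2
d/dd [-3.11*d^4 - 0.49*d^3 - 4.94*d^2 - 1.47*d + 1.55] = -12.44*d^3 - 1.47*d^2 - 9.88*d - 1.47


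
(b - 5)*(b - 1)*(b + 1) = b^3 - 5*b^2 - b + 5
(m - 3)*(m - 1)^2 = m^3 - 5*m^2 + 7*m - 3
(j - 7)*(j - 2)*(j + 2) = j^3 - 7*j^2 - 4*j + 28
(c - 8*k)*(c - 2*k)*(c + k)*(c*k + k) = c^4*k - 9*c^3*k^2 + c^3*k + 6*c^2*k^3 - 9*c^2*k^2 + 16*c*k^4 + 6*c*k^3 + 16*k^4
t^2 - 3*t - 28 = (t - 7)*(t + 4)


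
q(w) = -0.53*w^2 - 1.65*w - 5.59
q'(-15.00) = 14.25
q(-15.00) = -100.09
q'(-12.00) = 11.07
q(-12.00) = -62.11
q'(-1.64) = 0.09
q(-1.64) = -4.31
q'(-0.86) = -0.74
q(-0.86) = -4.56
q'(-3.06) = 1.59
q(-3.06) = -5.50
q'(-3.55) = 2.11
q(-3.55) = -6.41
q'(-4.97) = 3.62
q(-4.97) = -10.48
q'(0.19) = -1.85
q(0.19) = -5.92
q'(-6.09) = 4.81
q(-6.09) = -15.20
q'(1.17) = -2.89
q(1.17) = -8.25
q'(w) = -1.06*w - 1.65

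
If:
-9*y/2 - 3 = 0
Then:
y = -2/3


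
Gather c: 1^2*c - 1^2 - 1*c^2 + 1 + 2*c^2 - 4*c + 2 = c^2 - 3*c + 2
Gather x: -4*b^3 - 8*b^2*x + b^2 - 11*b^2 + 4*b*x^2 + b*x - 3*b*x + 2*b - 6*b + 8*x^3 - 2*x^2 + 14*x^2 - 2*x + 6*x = -4*b^3 - 10*b^2 - 4*b + 8*x^3 + x^2*(4*b + 12) + x*(-8*b^2 - 2*b + 4)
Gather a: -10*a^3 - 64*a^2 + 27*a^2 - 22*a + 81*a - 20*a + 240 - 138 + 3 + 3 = -10*a^3 - 37*a^2 + 39*a + 108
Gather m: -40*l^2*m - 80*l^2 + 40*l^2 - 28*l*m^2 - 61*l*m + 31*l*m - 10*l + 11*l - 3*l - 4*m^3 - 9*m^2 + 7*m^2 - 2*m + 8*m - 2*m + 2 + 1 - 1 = -40*l^2 - 2*l - 4*m^3 + m^2*(-28*l - 2) + m*(-40*l^2 - 30*l + 4) + 2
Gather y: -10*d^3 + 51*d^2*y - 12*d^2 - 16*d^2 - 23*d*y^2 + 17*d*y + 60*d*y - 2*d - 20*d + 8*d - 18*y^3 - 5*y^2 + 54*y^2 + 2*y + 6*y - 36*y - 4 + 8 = -10*d^3 - 28*d^2 - 14*d - 18*y^3 + y^2*(49 - 23*d) + y*(51*d^2 + 77*d - 28) + 4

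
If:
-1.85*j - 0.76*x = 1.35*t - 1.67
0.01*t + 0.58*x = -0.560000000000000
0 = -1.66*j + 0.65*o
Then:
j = 41.9135135135135*x + 41.7675675675676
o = 107.040665280665*x + 106.667941787942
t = -58.0*x - 56.0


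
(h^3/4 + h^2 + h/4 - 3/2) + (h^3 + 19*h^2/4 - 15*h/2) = 5*h^3/4 + 23*h^2/4 - 29*h/4 - 3/2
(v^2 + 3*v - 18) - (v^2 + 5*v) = -2*v - 18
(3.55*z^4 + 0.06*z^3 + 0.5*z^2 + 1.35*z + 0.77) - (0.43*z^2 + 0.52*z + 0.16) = 3.55*z^4 + 0.06*z^3 + 0.07*z^2 + 0.83*z + 0.61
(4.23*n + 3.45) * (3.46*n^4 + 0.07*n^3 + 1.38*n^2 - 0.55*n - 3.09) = 14.6358*n^5 + 12.2331*n^4 + 6.0789*n^3 + 2.4345*n^2 - 14.9682*n - 10.6605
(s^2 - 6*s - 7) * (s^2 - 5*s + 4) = s^4 - 11*s^3 + 27*s^2 + 11*s - 28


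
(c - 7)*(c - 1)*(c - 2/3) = c^3 - 26*c^2/3 + 37*c/3 - 14/3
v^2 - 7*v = v*(v - 7)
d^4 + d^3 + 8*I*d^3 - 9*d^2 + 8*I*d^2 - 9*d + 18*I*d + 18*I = (d + 1)*(d - I)*(d + 3*I)*(d + 6*I)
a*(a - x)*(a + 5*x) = a^3 + 4*a^2*x - 5*a*x^2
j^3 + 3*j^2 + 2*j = j*(j + 1)*(j + 2)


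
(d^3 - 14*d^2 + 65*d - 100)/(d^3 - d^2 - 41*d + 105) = (d^2 - 9*d + 20)/(d^2 + 4*d - 21)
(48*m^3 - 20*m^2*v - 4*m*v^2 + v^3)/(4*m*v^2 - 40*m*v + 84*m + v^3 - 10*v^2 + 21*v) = (12*m^2 - 8*m*v + v^2)/(v^2 - 10*v + 21)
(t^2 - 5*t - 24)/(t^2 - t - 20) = (-t^2 + 5*t + 24)/(-t^2 + t + 20)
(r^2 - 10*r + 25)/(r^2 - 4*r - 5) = (r - 5)/(r + 1)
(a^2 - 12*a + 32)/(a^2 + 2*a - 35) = (a^2 - 12*a + 32)/(a^2 + 2*a - 35)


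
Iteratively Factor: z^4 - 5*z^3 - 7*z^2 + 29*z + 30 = (z - 3)*(z^3 - 2*z^2 - 13*z - 10) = (z - 3)*(z + 2)*(z^2 - 4*z - 5) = (z - 3)*(z + 1)*(z + 2)*(z - 5)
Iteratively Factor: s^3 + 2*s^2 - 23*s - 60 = (s + 3)*(s^2 - s - 20) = (s - 5)*(s + 3)*(s + 4)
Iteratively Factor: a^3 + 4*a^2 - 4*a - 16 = (a + 2)*(a^2 + 2*a - 8) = (a - 2)*(a + 2)*(a + 4)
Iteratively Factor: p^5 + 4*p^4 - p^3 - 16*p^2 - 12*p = (p + 2)*(p^4 + 2*p^3 - 5*p^2 - 6*p) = (p + 1)*(p + 2)*(p^3 + p^2 - 6*p) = (p - 2)*(p + 1)*(p + 2)*(p^2 + 3*p) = p*(p - 2)*(p + 1)*(p + 2)*(p + 3)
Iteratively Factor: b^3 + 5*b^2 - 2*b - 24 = (b - 2)*(b^2 + 7*b + 12) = (b - 2)*(b + 4)*(b + 3)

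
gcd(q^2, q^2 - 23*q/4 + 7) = 1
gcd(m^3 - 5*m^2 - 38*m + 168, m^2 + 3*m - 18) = m + 6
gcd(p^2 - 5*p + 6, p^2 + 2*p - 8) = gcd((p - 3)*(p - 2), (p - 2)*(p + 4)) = p - 2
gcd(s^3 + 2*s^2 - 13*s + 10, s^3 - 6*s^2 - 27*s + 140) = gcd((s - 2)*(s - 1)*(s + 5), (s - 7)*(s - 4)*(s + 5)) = s + 5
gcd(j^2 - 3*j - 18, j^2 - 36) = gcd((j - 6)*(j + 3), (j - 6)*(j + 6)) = j - 6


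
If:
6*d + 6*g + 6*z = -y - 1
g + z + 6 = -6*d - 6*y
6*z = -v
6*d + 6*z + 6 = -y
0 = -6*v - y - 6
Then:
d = -7/6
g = 5/6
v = -1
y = 0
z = 1/6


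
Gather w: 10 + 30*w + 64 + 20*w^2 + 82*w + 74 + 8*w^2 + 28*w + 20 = 28*w^2 + 140*w + 168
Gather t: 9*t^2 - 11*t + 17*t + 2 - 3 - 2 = 9*t^2 + 6*t - 3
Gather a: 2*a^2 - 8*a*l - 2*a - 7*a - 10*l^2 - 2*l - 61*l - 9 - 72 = 2*a^2 + a*(-8*l - 9) - 10*l^2 - 63*l - 81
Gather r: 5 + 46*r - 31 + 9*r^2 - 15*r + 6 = 9*r^2 + 31*r - 20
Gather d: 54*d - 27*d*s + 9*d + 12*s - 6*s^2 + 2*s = d*(63 - 27*s) - 6*s^2 + 14*s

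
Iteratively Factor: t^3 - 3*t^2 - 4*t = (t)*(t^2 - 3*t - 4) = t*(t + 1)*(t - 4)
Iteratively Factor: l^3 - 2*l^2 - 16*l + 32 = (l + 4)*(l^2 - 6*l + 8) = (l - 2)*(l + 4)*(l - 4)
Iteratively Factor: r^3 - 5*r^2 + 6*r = (r - 2)*(r^2 - 3*r) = (r - 3)*(r - 2)*(r)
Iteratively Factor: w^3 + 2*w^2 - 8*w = (w)*(w^2 + 2*w - 8) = w*(w + 4)*(w - 2)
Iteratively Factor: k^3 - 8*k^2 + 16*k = (k)*(k^2 - 8*k + 16) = k*(k - 4)*(k - 4)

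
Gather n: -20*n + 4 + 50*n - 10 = 30*n - 6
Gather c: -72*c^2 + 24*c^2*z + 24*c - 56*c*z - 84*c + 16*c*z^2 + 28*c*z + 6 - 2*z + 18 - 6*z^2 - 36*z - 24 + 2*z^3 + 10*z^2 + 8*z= c^2*(24*z - 72) + c*(16*z^2 - 28*z - 60) + 2*z^3 + 4*z^2 - 30*z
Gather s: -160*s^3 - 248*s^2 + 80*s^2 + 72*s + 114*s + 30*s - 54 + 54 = -160*s^3 - 168*s^2 + 216*s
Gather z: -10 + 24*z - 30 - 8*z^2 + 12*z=-8*z^2 + 36*z - 40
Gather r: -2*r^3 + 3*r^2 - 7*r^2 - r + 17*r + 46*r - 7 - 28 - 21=-2*r^3 - 4*r^2 + 62*r - 56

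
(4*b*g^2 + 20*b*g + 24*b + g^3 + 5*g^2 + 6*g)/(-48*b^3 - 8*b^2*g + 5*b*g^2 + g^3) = (-g^2 - 5*g - 6)/(12*b^2 - b*g - g^2)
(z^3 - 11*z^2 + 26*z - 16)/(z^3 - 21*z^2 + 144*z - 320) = (z^2 - 3*z + 2)/(z^2 - 13*z + 40)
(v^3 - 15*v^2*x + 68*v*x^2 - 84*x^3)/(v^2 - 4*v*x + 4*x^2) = (-v^2 + 13*v*x - 42*x^2)/(-v + 2*x)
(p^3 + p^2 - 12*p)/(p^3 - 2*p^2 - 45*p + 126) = p*(p + 4)/(p^2 + p - 42)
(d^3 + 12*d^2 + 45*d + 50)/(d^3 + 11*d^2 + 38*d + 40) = (d + 5)/(d + 4)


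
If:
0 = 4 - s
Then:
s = 4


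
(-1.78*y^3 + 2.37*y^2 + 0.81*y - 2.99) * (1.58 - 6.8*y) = 12.104*y^4 - 18.9284*y^3 - 1.7634*y^2 + 21.6118*y - 4.7242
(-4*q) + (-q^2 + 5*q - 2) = -q^2 + q - 2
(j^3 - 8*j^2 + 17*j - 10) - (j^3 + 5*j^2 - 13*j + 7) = -13*j^2 + 30*j - 17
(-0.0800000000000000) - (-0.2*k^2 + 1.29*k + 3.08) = 0.2*k^2 - 1.29*k - 3.16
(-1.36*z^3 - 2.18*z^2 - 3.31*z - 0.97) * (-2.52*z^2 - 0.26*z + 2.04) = 3.4272*z^5 + 5.8472*z^4 + 6.1336*z^3 - 1.1422*z^2 - 6.5002*z - 1.9788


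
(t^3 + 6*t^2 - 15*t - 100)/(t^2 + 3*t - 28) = (t^2 + 10*t + 25)/(t + 7)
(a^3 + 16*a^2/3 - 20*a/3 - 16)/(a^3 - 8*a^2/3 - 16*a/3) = (a^2 + 4*a - 12)/(a*(a - 4))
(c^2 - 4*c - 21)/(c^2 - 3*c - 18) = (c - 7)/(c - 6)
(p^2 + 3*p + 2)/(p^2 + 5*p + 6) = (p + 1)/(p + 3)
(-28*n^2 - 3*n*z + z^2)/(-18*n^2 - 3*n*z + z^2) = (28*n^2 + 3*n*z - z^2)/(18*n^2 + 3*n*z - z^2)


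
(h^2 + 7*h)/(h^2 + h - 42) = h/(h - 6)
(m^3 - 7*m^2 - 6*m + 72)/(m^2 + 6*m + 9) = (m^2 - 10*m + 24)/(m + 3)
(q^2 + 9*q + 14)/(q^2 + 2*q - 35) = (q + 2)/(q - 5)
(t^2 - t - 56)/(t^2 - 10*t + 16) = (t + 7)/(t - 2)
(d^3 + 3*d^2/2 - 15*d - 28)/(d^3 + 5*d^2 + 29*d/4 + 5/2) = 2*(2*d^2 - d - 28)/(4*d^2 + 12*d + 5)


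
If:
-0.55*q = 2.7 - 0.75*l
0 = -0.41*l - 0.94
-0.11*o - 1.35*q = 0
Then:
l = -2.29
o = 98.62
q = -8.04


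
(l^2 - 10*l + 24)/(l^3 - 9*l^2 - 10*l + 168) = (l - 4)/(l^2 - 3*l - 28)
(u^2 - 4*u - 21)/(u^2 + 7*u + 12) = (u - 7)/(u + 4)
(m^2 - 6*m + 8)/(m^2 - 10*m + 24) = (m - 2)/(m - 6)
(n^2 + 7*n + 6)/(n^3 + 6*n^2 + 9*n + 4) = (n + 6)/(n^2 + 5*n + 4)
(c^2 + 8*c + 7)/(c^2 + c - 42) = (c + 1)/(c - 6)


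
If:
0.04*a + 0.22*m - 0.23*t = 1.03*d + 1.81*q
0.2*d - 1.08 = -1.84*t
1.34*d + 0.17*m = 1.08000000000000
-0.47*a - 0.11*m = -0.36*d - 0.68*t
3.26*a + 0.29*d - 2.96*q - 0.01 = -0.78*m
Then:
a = -0.96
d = -0.13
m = 7.38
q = 0.87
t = 0.60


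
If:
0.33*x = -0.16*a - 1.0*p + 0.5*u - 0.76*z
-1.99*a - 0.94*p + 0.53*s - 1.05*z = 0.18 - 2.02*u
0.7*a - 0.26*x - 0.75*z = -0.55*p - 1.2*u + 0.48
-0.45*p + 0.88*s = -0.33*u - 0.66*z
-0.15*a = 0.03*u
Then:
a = -0.119944474371054*z - 0.03307594197375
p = 0.279559454036142 - 0.174245271121069*z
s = 0.0809391477949732 - 1.06399858490536*z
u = 0.599722371855268*z + 0.16537970986875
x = -0.808189172884632*z - 0.580537722381718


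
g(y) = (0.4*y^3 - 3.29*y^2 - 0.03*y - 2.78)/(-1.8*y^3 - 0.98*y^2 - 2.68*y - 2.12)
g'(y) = (1.2*y^2 - 6.58*y - 0.03)/(-1.8*y^3 - 0.98*y^2 - 2.68*y - 2.12) + (5.4*y^2 + 1.96*y + 2.68)*(0.4*y^3 - 3.29*y^2 - 0.03*y - 2.78)/(-1.8*y^3 - 0.98*y^2 - 2.68*y - 2.12)^2 = (-4.44089209850063e-16*y^5 - 6.314*y^4 - 2.252*y^3 - 8.7682*y^2 + 8.5008*y - 7.3868)/(3.24*y^6 + 3.528*y^5 + 10.6084*y^4 + 12.8848*y^3 + 11.3376*y^2 + 11.3632*y + 4.4944)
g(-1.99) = -1.40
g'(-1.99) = -0.77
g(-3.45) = -0.84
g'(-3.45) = -0.20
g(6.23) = 0.07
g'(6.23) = -0.04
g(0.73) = 0.83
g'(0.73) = -0.30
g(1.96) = 0.50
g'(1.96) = -0.22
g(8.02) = 0.01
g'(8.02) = -0.03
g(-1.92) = -1.45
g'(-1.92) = -0.85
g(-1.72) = -1.66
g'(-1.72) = -1.20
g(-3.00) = -0.94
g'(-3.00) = -0.27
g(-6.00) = -0.56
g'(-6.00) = -0.06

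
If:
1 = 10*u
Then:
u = 1/10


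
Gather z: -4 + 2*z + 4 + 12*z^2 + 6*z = 12*z^2 + 8*z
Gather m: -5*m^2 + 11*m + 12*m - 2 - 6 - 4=-5*m^2 + 23*m - 12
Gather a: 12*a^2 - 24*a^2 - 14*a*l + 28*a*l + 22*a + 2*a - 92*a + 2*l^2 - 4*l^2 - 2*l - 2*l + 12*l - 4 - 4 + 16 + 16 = -12*a^2 + a*(14*l - 68) - 2*l^2 + 8*l + 24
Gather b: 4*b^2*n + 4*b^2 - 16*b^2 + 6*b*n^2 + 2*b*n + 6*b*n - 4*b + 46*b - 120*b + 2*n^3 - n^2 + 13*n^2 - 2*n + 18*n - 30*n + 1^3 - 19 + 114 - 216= b^2*(4*n - 12) + b*(6*n^2 + 8*n - 78) + 2*n^3 + 12*n^2 - 14*n - 120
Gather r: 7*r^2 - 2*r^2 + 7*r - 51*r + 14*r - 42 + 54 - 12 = 5*r^2 - 30*r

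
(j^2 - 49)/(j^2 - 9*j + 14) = (j + 7)/(j - 2)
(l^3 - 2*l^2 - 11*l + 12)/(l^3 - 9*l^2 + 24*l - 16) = (l + 3)/(l - 4)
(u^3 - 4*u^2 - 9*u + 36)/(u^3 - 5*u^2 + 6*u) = (u^2 - u - 12)/(u*(u - 2))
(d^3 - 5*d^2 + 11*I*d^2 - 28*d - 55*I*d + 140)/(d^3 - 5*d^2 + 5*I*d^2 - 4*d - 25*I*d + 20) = (d + 7*I)/(d + I)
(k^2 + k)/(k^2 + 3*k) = (k + 1)/(k + 3)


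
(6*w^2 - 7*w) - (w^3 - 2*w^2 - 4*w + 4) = -w^3 + 8*w^2 - 3*w - 4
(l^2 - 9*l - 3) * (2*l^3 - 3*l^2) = 2*l^5 - 21*l^4 + 21*l^3 + 9*l^2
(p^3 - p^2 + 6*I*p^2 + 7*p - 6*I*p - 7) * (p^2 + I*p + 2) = p^5 - p^4 + 7*I*p^4 + 3*p^3 - 7*I*p^3 - 3*p^2 + 19*I*p^2 + 14*p - 19*I*p - 14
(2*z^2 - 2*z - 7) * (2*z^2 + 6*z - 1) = 4*z^4 + 8*z^3 - 28*z^2 - 40*z + 7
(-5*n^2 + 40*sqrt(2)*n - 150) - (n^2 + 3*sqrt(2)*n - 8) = -6*n^2 + 37*sqrt(2)*n - 142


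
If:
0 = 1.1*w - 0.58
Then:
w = 0.53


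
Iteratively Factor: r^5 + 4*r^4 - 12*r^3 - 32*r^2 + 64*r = (r + 4)*(r^4 - 12*r^2 + 16*r) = r*(r + 4)*(r^3 - 12*r + 16) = r*(r - 2)*(r + 4)*(r^2 + 2*r - 8) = r*(r - 2)^2*(r + 4)*(r + 4)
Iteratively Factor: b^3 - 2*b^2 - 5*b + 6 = (b - 1)*(b^2 - b - 6) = (b - 3)*(b - 1)*(b + 2)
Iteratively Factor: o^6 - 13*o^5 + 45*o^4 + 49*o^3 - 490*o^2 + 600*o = (o - 2)*(o^5 - 11*o^4 + 23*o^3 + 95*o^2 - 300*o) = o*(o - 2)*(o^4 - 11*o^3 + 23*o^2 + 95*o - 300) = o*(o - 5)*(o - 2)*(o^3 - 6*o^2 - 7*o + 60) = o*(o - 5)*(o - 4)*(o - 2)*(o^2 - 2*o - 15) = o*(o - 5)*(o - 4)*(o - 2)*(o + 3)*(o - 5)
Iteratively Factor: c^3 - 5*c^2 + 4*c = (c - 4)*(c^2 - c) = c*(c - 4)*(c - 1)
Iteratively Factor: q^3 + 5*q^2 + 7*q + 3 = (q + 1)*(q^2 + 4*q + 3) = (q + 1)*(q + 3)*(q + 1)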